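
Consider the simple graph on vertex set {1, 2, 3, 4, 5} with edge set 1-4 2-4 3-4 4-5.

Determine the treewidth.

A width-1 tree decomposition is:
Bags: B1 = {1, 4}  B2 = {4, 5}  B3 = {3, 4}  B4 = {2, 4}
Tree: B1–B2, B2–B3, B1–B4
The largest bag has 2 vertices, giving width 1; this decomposition certifies tw(G) ≤ 1. G has an edge, so its treewidth is at least 1. Hence tw(G) = 1 exactly.

1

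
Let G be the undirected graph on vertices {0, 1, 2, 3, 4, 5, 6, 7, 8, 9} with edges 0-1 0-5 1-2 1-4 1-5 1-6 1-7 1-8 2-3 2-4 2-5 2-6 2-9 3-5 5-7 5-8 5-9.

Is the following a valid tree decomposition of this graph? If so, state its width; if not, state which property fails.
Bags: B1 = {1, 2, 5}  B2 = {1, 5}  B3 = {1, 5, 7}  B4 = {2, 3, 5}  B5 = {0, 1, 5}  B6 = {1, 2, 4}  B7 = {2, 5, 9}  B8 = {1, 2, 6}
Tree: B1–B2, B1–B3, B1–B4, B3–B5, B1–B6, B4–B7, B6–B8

No — vertex 8 appears in no bag.

A tree decomposition must satisfy three properties: every vertex lies in some bag; for every edge, both endpoints lie together in some bag; and for every vertex, the bags containing it form a connected subtree. Here vertex 8 appears in no bag, so the decomposition is invalid.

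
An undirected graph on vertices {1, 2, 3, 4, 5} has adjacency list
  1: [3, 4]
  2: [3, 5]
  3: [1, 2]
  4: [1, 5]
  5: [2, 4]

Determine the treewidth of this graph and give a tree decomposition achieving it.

The largest bag has 3 vertices, giving width 2; this decomposition certifies tw(G) ≤ 2. Since 2–5–4–1–3–2 is a cycle in G, G is not acyclic. Forests are exactly the graphs of treewidth ≤ 1, so tw(G) ≥ 2. Hence tw(G) = 2 exactly.

Treewidth 2.
One optimal decomposition is:
Bags: B1 = {2, 4, 5}  B2 = {1, 2, 4}  B3 = {1, 2, 3}
Tree: B1–B2, B2–B3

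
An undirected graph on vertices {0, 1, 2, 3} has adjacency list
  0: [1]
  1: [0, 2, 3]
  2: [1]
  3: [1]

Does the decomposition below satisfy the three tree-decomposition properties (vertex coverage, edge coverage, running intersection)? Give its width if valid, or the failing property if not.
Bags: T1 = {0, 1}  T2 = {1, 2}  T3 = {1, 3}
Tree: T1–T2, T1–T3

Vertex coverage: the bags together contain {0, 1, 2, 3}, the full vertex set. Edge coverage: each edge of G has both endpoints in at least one bag. Running intersection: for every vertex, the bags containing it form a connected subtree. All three properties hold, so this is a valid tree decomposition of width max|bag| − 1 = 1, and hence tw(G) ≤ 1.

Yes; width 1.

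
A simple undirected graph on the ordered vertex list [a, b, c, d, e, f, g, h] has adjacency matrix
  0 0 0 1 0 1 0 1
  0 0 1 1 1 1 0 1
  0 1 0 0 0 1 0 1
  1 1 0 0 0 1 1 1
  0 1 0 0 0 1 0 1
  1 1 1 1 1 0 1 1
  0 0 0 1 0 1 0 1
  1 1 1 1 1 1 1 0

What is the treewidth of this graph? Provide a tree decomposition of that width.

Each bag holds 4 vertices, so the decomposition has width 3, which upper-bounds the treewidth. On the other hand G contains the 4-clique {d, f, g, h}. A clique must lie in a single bag of any decomposition, so no decomposition can have width below 3. Hence tw(G) = 3 exactly.

Treewidth 3.
Bags: B1 = {b, d, f, h}  B2 = {b, e, f, h}  B3 = {b, c, f, h}  B4 = {d, f, g, h}  B5 = {a, d, f, h}
Tree: B1–B2, B1–B3, B1–B4, B4–B5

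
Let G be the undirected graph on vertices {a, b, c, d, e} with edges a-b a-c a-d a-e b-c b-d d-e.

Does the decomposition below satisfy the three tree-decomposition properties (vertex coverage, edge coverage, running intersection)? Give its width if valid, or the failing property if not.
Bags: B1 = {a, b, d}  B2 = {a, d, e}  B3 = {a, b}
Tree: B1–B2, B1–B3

A tree decomposition must satisfy three properties: every vertex lies in some bag; for every edge, both endpoints lie together in some bag; and for every vertex, the bags containing it form a connected subtree. Here vertex c appears in no bag, so the decomposition is invalid.

No — vertex c appears in no bag.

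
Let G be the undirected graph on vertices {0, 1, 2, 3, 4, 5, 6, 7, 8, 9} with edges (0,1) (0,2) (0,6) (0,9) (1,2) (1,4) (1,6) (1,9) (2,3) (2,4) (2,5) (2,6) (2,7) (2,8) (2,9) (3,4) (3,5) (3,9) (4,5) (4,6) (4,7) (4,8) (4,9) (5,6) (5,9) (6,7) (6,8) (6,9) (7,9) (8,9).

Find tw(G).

A width-4 tree decomposition is:
Bags: B1 = {2, 4, 6, 8, 9}  B2 = {1, 2, 4, 6, 9}  B3 = {2, 4, 6, 7, 9}  B4 = {0, 1, 2, 6, 9}  B5 = {2, 4, 5, 6, 9}  B6 = {2, 3, 4, 5, 9}
Tree: B1–B2, B1–B3, B2–B4, B1–B5, B5–B6
Each bag holds 5 vertices, so the decomposition has width 4, which upper-bounds the treewidth. Conversely, {0, 1, 2, 6, 9} is a clique of size 5, and the vertices of any clique must share a bag in every tree decomposition; so some bag has ≥ 5 vertices and tw(G) ≥ 4. The upper and lower bounds meet at 4, so that is the treewidth.

4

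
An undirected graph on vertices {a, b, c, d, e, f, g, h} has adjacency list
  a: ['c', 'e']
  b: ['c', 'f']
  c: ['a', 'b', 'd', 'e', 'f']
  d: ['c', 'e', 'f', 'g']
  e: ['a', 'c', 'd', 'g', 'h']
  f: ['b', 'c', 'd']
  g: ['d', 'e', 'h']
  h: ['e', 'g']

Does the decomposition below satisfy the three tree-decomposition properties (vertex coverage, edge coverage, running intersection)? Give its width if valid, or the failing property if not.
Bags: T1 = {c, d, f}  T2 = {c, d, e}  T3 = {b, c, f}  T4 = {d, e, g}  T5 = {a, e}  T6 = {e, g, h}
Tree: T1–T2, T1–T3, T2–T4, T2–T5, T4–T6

A tree decomposition must satisfy three properties: every vertex lies in some bag; for every edge, both endpoints lie together in some bag; and for every vertex, the bags containing it form a connected subtree. Here edge (c,a) lies in no bag, so the decomposition is invalid.

No — edge (c,a) lies in no bag.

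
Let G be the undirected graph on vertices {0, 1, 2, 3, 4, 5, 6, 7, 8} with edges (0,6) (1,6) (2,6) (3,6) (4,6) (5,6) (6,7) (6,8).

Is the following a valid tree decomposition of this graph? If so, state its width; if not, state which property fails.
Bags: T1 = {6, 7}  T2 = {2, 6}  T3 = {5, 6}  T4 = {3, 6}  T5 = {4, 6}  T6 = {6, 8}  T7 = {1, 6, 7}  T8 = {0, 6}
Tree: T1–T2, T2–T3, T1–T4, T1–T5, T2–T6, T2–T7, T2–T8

No — bags containing vertex 7 are not connected in the tree.

A tree decomposition must satisfy three properties: every vertex lies in some bag; for every edge, both endpoints lie together in some bag; and for every vertex, the bags containing it form a connected subtree. Here bags containing vertex 7 are not connected in the tree, so the decomposition is invalid.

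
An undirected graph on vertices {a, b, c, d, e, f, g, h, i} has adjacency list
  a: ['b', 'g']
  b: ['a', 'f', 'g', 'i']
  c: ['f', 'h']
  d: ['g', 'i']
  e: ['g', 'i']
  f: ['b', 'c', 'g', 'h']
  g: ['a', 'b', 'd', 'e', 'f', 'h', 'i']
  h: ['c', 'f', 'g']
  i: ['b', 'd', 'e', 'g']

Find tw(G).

2

A width-2 tree decomposition is:
Bags: B1 = {e, g, i}  B2 = {b, g, i}  B3 = {b, f, g}  B4 = {d, g, i}  B5 = {a, b, g}  B6 = {f, g, h}  B7 = {c, f, h}
Tree: B1–B2, B2–B3, B2–B4, B3–B5, B3–B6, B6–B7
Every bag has size at most 3, so the width is 3 − 1 = 2 and tw(G) ≤ 2. On the other hand G contains the 3-clique {d, g, i}. A clique must lie in a single bag of any decomposition, so no decomposition can have width below 2. Combining the bounds, tw(G) = 2.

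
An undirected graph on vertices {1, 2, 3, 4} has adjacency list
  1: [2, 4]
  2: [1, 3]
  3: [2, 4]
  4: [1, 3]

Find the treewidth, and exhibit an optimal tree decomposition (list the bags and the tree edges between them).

Each bag holds 3 vertices, so the decomposition has width 2, which upper-bounds the treewidth. The edges 1–2–3–4–1 form a cycle, so G is not a tree and its treewidth is at least 2. Therefore the treewidth is 2.

Treewidth 2.
One such decomposition:
Bags: B1 = {1, 2, 3}  B2 = {1, 3, 4}
Tree: B1–B2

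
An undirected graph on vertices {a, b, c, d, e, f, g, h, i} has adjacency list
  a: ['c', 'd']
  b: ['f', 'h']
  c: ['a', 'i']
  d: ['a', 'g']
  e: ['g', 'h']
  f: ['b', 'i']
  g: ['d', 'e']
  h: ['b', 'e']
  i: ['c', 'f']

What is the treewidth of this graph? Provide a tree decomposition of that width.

Treewidth 2.
One optimal decomposition is:
Bags: B1 = {d, e, g}  B2 = {d, e, h}  B3 = {b, d, h}  B4 = {b, d, f}  B5 = {d, f, i}  B6 = {c, d, i}  B7 = {a, c, d}
Tree: B1–B2, B2–B3, B3–B4, B4–B5, B5–B6, B6–B7

Every bag has size at most 3, so the width is 3 − 1 = 2 and tw(G) ≤ 2. For the lower bound, G contains the cycle d–g–e–h–b–f–i–c–a–d, so G is not a forest; only forests have treewidth ≤ 1, hence tw(G) ≥ 2. The upper and lower bounds meet at 2, so that is the treewidth.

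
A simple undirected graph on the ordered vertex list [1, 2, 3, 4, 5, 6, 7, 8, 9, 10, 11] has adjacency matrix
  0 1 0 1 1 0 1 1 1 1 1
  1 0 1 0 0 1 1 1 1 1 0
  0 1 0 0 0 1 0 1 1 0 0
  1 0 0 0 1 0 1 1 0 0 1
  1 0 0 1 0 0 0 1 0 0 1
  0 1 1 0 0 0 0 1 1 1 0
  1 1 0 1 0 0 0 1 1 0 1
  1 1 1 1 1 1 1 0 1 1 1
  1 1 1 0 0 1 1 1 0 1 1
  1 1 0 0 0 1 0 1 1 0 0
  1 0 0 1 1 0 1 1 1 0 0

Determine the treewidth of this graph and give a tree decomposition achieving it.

Each bag holds 5 vertices, so the decomposition has width 4, which upper-bounds the treewidth. For the lower bound, the 5 vertices {1, 2, 8, 9, 10} are pairwise adjacent, and any tree decomposition puts a clique entirely inside one bag — forcing width ≥ 4. Combining the bounds, tw(G) = 4.

Treewidth 4.
One such decomposition:
Bags: B1 = {1, 7, 8, 9, 11}  B2 = {1, 2, 7, 8, 9}  B3 = {1, 2, 8, 9, 10}  B4 = {2, 6, 8, 9, 10}  B5 = {1, 4, 7, 8, 11}  B6 = {2, 3, 6, 8, 9}  B7 = {1, 4, 5, 8, 11}
Tree: B1–B2, B2–B3, B3–B4, B1–B5, B4–B6, B5–B7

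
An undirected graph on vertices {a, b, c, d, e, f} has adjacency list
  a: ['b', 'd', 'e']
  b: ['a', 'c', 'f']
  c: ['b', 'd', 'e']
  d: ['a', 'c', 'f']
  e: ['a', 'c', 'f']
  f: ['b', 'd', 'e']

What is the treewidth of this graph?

A width-3 tree decomposition is:
Bags: B1 = {a, c, e, f}  B2 = {a, c, d, f}  B3 = {a, b, c, f}
Tree: B1–B2, B2–B3
The largest bag has 4 vertices, giving width 3; this decomposition certifies tw(G) ≤ 3. For the lower bound: the 4 vertex sets {a,e}, {c,d}, {f}, {b} are disjoint, each induces a connected subgraph, and every pair is joined by at least one edge of G. Contracting each set to a single vertex therefore yields K_{4} as a minor, and since treewidth is minor-monotone, tw(G) ≥ tw(K_{4}) = 3. Hence tw(G) = 3 exactly.

3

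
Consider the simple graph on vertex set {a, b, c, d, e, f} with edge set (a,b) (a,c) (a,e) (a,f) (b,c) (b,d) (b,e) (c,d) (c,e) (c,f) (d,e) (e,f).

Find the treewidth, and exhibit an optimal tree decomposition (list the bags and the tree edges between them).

The largest bag has 4 vertices, giving width 3; this decomposition certifies tw(G) ≤ 3. Conversely, {a, c, e, f} is a clique of size 4, and the vertices of any clique must share a bag in every tree decomposition; so some bag has ≥ 4 vertices and tw(G) ≥ 3. Combining the bounds, tw(G) = 3.

Treewidth 3.
Bags: B1 = {b, c, d, e}  B2 = {a, b, c, e}  B3 = {a, c, e, f}
Tree: B1–B2, B2–B3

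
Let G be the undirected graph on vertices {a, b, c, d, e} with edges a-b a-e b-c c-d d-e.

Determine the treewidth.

A width-2 tree decomposition is:
Bags: B1 = {b, c, d}  B2 = {a, b, d}  B3 = {a, d, e}
Tree: B1–B2, B2–B3
Every bag has size at most 3, so the width is 3 − 1 = 2 and tw(G) ≤ 2. Since d–c–b–a–e–d is a cycle in G, G is not acyclic. Forests are exactly the graphs of treewidth ≤ 1, so tw(G) ≥ 2. Therefore the treewidth is 2.

2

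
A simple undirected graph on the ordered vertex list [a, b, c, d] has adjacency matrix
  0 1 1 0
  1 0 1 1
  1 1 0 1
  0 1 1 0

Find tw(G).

2

A width-2 tree decomposition is:
Bags: B1 = {b, c, d}  B2 = {a, b, c}
Tree: B1–B2
The largest bag has 3 vertices, giving width 2; this decomposition certifies tw(G) ≤ 2. For the lower bound, the 3 vertices {b, c, d} are pairwise adjacent, and any tree decomposition puts a clique entirely inside one bag — forcing width ≥ 2. Therefore the treewidth is 2.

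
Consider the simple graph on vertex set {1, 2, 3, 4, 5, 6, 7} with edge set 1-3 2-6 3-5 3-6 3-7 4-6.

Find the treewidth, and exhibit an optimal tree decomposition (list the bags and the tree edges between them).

Each bag holds 2 vertices, so the decomposition has width 1, which upper-bounds the treewidth. Any graph with an edge has treewidth ≥ 1, and G has the edge 1–3. Combining the bounds, tw(G) = 1.

Treewidth 1.
One optimal decomposition is:
Bags: B1 = {1, 3}  B2 = {3, 5}  B3 = {3, 7}  B4 = {3, 6}  B5 = {4, 6}  B6 = {2, 6}
Tree: B1–B2, B1–B3, B3–B4, B4–B5, B5–B6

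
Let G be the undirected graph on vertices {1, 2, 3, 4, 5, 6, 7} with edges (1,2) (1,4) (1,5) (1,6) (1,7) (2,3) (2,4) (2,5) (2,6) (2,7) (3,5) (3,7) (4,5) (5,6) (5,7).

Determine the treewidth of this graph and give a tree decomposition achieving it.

The largest bag has 4 vertices, giving width 3; this decomposition certifies tw(G) ≤ 3. On the other hand G contains the 4-clique {1, 2, 4, 5}. A clique must lie in a single bag of any decomposition, so no decomposition can have width below 3. Therefore the treewidth is 3.

Treewidth 3.
One such decomposition:
Bags: B1 = {1, 2, 5, 6}  B2 = {1, 2, 5, 7}  B3 = {1, 2, 4, 5}  B4 = {2, 3, 5, 7}
Tree: B1–B2, B1–B3, B2–B4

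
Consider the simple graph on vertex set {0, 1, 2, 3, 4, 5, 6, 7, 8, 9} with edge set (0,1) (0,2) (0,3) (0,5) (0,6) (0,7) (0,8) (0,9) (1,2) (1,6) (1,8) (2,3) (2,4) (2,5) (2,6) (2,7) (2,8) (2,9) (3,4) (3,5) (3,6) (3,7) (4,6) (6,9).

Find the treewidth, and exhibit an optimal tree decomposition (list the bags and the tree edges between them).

Treewidth 3.
Bags: B1 = {0, 2, 3, 7}  B2 = {0, 2, 3, 6}  B3 = {0, 2, 6, 9}  B4 = {0, 1, 2, 6}  B5 = {2, 3, 4, 6}  B6 = {0, 1, 2, 8}  B7 = {0, 2, 3, 5}
Tree: B1–B2, B2–B3, B3–B4, B2–B5, B4–B6, B2–B7

Every bag has size at most 4, so the width is 4 − 1 = 3 and tw(G) ≤ 3. For the lower bound, the 4 vertices {0, 1, 2, 8} are pairwise adjacent, and any tree decomposition puts a clique entirely inside one bag — forcing width ≥ 3. Combining the bounds, tw(G) = 3.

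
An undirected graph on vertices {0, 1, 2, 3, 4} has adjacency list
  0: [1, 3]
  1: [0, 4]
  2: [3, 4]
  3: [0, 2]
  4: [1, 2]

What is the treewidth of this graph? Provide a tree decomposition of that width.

The largest bag has 3 vertices, giving width 2; this decomposition certifies tw(G) ≤ 2. The edges 2–3–0–1–4–2 form a cycle, so G is not a tree and its treewidth is at least 2. Therefore the treewidth is 2.

Treewidth 2.
Bags: B1 = {0, 2, 3}  B2 = {0, 1, 2}  B3 = {1, 2, 4}
Tree: B1–B2, B2–B3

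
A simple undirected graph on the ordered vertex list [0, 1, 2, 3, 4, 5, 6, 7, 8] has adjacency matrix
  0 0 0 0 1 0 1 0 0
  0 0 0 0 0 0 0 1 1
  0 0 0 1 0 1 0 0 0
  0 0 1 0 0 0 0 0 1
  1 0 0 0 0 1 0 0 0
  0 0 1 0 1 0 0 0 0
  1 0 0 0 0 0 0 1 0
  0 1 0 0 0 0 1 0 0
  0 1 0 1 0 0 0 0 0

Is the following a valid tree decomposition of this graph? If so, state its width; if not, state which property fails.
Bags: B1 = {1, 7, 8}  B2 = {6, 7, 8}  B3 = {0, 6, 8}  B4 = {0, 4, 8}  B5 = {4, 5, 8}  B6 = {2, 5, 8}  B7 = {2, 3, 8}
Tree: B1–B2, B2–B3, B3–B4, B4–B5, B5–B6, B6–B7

Vertex coverage: the bags together contain {0, 1, 2, 3, 4, 5, 6, 7, 8}, the full vertex set. Edge coverage: each edge of G has both endpoints in at least one bag. Running intersection: for every vertex, the bags containing it form a connected subtree. All three properties hold, so this is a valid tree decomposition of width max|bag| − 1 = 2, and hence tw(G) ≤ 2.

Yes; width 2.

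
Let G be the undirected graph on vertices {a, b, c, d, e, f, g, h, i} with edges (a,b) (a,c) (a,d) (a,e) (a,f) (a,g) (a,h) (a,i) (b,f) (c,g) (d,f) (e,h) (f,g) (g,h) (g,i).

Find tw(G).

2

A width-2 tree decomposition is:
Bags: B1 = {a, g, h}  B2 = {a, f, g}  B3 = {a, e, h}  B4 = {a, b, f}  B5 = {a, d, f}  B6 = {a, c, g}  B7 = {a, g, i}
Tree: B1–B2, B1–B3, B2–B4, B2–B5, B1–B6, B2–B7
The largest bag has 3 vertices, giving width 2; this decomposition certifies tw(G) ≤ 2. For the lower bound, the 3 vertices {a, d, f} are pairwise adjacent, and any tree decomposition puts a clique entirely inside one bag — forcing width ≥ 2. Hence tw(G) = 2 exactly.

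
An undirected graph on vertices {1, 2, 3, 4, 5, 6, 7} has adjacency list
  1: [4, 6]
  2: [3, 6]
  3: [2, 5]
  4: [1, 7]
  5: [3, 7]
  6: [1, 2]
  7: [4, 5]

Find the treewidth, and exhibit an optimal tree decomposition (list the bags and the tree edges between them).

Treewidth 2.
One optimal decomposition is:
Bags: B1 = {2, 3, 5}  B2 = {2, 5, 6}  B3 = {1, 5, 6}  B4 = {1, 4, 5}  B5 = {4, 5, 7}
Tree: B1–B2, B2–B3, B3–B4, B4–B5

Every bag has size at most 3, so the width is 3 − 1 = 2 and tw(G) ≤ 2. Since 5–3–2–6–1–4–7–5 is a cycle in G, G is not acyclic. Forests are exactly the graphs of treewidth ≤ 1, so tw(G) ≥ 2. Therefore the treewidth is 2.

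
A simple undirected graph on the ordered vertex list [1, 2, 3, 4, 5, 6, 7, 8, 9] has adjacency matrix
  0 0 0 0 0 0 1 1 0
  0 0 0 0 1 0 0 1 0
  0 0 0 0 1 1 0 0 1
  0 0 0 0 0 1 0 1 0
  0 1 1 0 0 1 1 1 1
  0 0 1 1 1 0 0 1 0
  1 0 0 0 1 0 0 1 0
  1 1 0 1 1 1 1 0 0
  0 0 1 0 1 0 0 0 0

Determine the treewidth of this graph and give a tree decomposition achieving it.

Each bag holds 3 vertices, so the decomposition has width 2, which upper-bounds the treewidth. For the lower bound, the 3 vertices {1, 7, 8} are pairwise adjacent, and any tree decomposition puts a clique entirely inside one bag — forcing width ≥ 2. Therefore the treewidth is 2.

Treewidth 2.
One optimal decomposition is:
Bags: B1 = {5, 6, 8}  B2 = {2, 5, 8}  B3 = {4, 6, 8}  B4 = {3, 5, 6}  B5 = {3, 5, 9}  B6 = {5, 7, 8}  B7 = {1, 7, 8}
Tree: B1–B2, B1–B3, B1–B4, B4–B5, B2–B6, B6–B7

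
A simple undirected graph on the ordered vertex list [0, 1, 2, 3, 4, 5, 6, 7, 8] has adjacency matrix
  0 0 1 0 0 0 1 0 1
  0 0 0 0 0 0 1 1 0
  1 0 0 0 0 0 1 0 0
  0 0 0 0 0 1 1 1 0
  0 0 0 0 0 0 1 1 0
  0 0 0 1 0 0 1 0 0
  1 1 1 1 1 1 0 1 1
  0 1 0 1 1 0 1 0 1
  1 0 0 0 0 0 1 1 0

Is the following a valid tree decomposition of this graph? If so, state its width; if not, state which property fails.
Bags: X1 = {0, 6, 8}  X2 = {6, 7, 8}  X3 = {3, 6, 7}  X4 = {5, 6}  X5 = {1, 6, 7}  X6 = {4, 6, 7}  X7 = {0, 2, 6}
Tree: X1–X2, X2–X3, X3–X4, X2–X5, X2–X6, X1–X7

No — edge (3,5) lies in no bag.

A tree decomposition must satisfy three properties: every vertex lies in some bag; for every edge, both endpoints lie together in some bag; and for every vertex, the bags containing it form a connected subtree. Here edge (3,5) lies in no bag, so the decomposition is invalid.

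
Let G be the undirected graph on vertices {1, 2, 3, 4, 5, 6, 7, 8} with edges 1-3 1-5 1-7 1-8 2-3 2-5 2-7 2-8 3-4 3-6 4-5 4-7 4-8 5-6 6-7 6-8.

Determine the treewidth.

A width-4 tree decomposition is:
Bags: B1 = {1, 2, 4, 6, 7}  B2 = {1, 2, 4, 6, 8}  B3 = {1, 2, 4, 5, 6}  B4 = {1, 2, 3, 4, 6}
Tree: B1–B2, B2–B3, B3–B4
Each bag holds 5 vertices, so the decomposition has width 4, which upper-bounds the treewidth. For the lower bound: the 5 vertex sets {1,7}, {4,8}, {2,5}, {6}, {3} are disjoint, each induces a connected subgraph, and every pair is joined by at least one edge of G. Contracting each set to a single vertex therefore yields K_{5} as a minor, and since treewidth is minor-monotone, tw(G) ≥ tw(K_{5}) = 4. Therefore the treewidth is 4.

4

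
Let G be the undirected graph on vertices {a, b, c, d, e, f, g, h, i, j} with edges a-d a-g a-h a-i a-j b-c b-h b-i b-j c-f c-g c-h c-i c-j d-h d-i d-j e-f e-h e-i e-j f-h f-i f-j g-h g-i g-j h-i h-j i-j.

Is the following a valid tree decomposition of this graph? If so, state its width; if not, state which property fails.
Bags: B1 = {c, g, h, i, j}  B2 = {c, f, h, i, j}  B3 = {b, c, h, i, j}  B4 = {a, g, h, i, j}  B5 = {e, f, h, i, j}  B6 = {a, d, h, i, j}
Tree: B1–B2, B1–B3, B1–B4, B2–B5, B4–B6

Yes; width 4.

Every vertex of G appears in some bag (union = {a, b, c, d, e, f, g, h, i, j}); every edge is covered by a bag; and for each vertex v the set of bags containing v is connected in the bag tree. The decomposition is therefore valid. The largest bag has 5 vertices, so the width is 4.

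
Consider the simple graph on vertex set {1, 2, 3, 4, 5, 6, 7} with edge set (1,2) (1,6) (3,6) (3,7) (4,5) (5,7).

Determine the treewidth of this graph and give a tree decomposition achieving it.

Treewidth 1.
One such decomposition:
Bags: B1 = {1, 2}  B2 = {1, 6}  B3 = {3, 6}  B4 = {3, 7}  B5 = {5, 7}  B6 = {4, 5}
Tree: B1–B2, B2–B3, B3–B4, B4–B5, B5–B6

Every bag has size at most 2, so the width is 2 − 1 = 1 and tw(G) ≤ 1. Any graph with an edge has treewidth ≥ 1, and G has the edge 2–1. Hence tw(G) = 1 exactly.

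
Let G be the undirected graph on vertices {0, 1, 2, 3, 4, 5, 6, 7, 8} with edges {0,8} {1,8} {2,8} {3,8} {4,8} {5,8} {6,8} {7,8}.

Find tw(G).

A width-1 tree decomposition is:
Bags: B1 = {7, 8}  B2 = {5, 8}  B3 = {0, 8}  B4 = {3, 8}  B5 = {4, 8}  B6 = {2, 8}  B7 = {6, 8}  B8 = {1, 8}
Tree: B1–B2, B2–B3, B1–B4, B4–B5, B5–B6, B3–B7, B1–B8
Every bag has size at most 2, so the width is 2 − 1 = 1 and tw(G) ≤ 1. Any graph with an edge has treewidth ≥ 1, and G has the edge 7–8. Hence tw(G) = 1 exactly.

1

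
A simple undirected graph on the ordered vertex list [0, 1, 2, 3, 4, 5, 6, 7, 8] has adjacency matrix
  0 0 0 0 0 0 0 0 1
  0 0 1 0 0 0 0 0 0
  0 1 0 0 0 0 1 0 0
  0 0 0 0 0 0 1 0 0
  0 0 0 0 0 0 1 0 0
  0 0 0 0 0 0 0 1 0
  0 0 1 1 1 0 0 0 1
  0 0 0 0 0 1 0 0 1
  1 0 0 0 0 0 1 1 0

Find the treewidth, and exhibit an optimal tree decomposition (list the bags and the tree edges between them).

Treewidth 1.
One such decomposition:
Bags: B1 = {7, 8}  B2 = {6, 8}  B3 = {3, 6}  B4 = {2, 6}  B5 = {0, 8}  B6 = {5, 7}  B7 = {4, 6}  B8 = {1, 2}
Tree: B1–B2, B2–B3, B3–B4, B1–B5, B1–B6, B2–B7, B4–B8

Each bag holds 2 vertices, so the decomposition has width 1, which upper-bounds the treewidth. G has an edge, so its treewidth is at least 1. Combining the bounds, tw(G) = 1.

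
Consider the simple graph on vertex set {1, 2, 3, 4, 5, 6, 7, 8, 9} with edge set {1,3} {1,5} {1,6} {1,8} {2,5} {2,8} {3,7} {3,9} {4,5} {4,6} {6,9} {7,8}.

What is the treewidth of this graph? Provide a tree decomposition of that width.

Treewidth 3.
Bags: B1 = {2, 5, 7, 8}  B2 = {1, 5, 7, 8}  B3 = {1, 3, 5, 7}  B4 = {1, 3, 4, 5}  B5 = {1, 3, 4, 6}  B6 = {3, 4, 6, 9}
Tree: B1–B2, B2–B3, B3–B4, B4–B5, B5–B6

Each bag holds 4 vertices, so the decomposition has width 3, which upper-bounds the treewidth. For the lower bound: the 4 vertex sets {2,7,8}, {5}, {1}, {3,4,6,9} are disjoint, each induces a connected subgraph, and every pair is joined by at least one edge of G. Contracting each set to a single vertex therefore yields K_{4} as a minor, and since treewidth is minor-monotone, tw(G) ≥ tw(K_{4}) = 3. Therefore the treewidth is 3.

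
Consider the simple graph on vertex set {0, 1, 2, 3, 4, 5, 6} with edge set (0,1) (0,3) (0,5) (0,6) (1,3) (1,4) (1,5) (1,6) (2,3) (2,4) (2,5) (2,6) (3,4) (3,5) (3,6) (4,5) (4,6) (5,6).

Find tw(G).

4

A width-4 tree decomposition is:
Bags: B1 = {1, 3, 4, 5, 6}  B2 = {2, 3, 4, 5, 6}  B3 = {0, 1, 3, 5, 6}
Tree: B1–B2, B1–B3
Every bag has size at most 5, so the width is 5 − 1 = 4 and tw(G) ≤ 4. For the lower bound, the 5 vertices {0, 1, 3, 5, 6} are pairwise adjacent, and any tree decomposition puts a clique entirely inside one bag — forcing width ≥ 4. The upper and lower bounds meet at 4, so that is the treewidth.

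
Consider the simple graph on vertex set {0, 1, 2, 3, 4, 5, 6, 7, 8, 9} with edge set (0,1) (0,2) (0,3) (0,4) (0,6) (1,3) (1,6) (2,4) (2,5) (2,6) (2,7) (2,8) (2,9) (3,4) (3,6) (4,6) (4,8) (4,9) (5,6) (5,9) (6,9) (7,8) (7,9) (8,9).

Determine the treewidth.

A width-3 tree decomposition is:
Bags: B1 = {2, 4, 6, 9}  B2 = {2, 4, 8, 9}  B3 = {0, 2, 4, 6}  B4 = {0, 3, 4, 6}  B5 = {2, 5, 6, 9}  B6 = {2, 7, 8, 9}  B7 = {0, 1, 3, 6}
Tree: B1–B2, B1–B3, B3–B4, B1–B5, B2–B6, B4–B7
Every bag has size at most 4, so the width is 4 − 1 = 3 and tw(G) ≤ 3. On the other hand G contains the 4-clique {0, 1, 3, 6}. A clique must lie in a single bag of any decomposition, so no decomposition can have width below 3. Hence tw(G) = 3 exactly.

3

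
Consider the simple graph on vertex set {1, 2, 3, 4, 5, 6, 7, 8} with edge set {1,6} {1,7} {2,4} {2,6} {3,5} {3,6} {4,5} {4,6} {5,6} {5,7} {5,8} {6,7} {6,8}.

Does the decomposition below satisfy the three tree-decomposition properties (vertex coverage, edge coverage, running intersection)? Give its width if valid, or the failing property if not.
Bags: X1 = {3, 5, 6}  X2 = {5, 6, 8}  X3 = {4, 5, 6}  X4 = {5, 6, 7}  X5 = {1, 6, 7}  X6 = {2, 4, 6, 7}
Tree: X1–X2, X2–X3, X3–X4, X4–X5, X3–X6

A tree decomposition must satisfy three properties: every vertex lies in some bag; for every edge, both endpoints lie together in some bag; and for every vertex, the bags containing it form a connected subtree. Here bags containing vertex 7 are not connected in the tree, so the decomposition is invalid.

No — bags containing vertex 7 are not connected in the tree.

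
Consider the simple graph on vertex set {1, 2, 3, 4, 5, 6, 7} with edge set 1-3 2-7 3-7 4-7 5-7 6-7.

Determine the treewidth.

1

A width-1 tree decomposition is:
Bags: B1 = {2, 7}  B2 = {5, 7}  B3 = {3, 7}  B4 = {1, 3}  B5 = {4, 7}  B6 = {6, 7}
Tree: B1–B2, B1–B3, B3–B4, B1–B5, B2–B6
Every bag has size at most 2, so the width is 2 − 1 = 1 and tw(G) ≤ 1. Since G has at least one edge (e.g. 2–7), it is not an edgeless graph, so tw(G) ≥ 1. Therefore the treewidth is 1.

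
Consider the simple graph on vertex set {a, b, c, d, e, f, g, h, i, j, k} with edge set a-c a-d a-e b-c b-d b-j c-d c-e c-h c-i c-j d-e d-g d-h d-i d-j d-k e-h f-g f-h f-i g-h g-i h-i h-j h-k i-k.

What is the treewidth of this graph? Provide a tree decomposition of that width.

The largest bag has 4 vertices, giving width 3; this decomposition certifies tw(G) ≤ 3. For the lower bound, the 4 vertices {c, d, h, j} are pairwise adjacent, and any tree decomposition puts a clique entirely inside one bag — forcing width ≥ 3. Therefore the treewidth is 3.

Treewidth 3.
Bags: B1 = {c, d, e, h}  B2 = {c, d, h, i}  B3 = {d, g, h, i}  B4 = {d, h, i, k}  B5 = {f, g, h, i}  B6 = {a, c, d, e}  B7 = {c, d, h, j}  B8 = {b, c, d, j}
Tree: B1–B2, B2–B3, B3–B4, B3–B5, B1–B6, B1–B7, B7–B8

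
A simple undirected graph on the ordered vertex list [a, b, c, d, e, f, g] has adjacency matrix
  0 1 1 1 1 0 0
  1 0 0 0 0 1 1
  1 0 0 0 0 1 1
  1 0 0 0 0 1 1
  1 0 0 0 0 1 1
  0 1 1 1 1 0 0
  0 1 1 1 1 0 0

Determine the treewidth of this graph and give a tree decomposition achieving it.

Treewidth 3.
One optimal decomposition is:
Bags: B1 = {a, d, f, g}  B2 = {a, b, f, g}  B3 = {a, e, f, g}  B4 = {a, c, f, g}
Tree: B1–B2, B2–B3, B3–B4

The largest bag has 4 vertices, giving width 3; this decomposition certifies tw(G) ≤ 3. For the lower bound: the 4 vertex sets {d,g}, {b,f}, {a}, {e} are disjoint, each induces a connected subgraph, and every pair is joined by at least one edge of G. Contracting each set to a single vertex therefore yields K_{4} as a minor, and since treewidth is minor-monotone, tw(G) ≥ tw(K_{4}) = 3. The upper and lower bounds meet at 3, so that is the treewidth.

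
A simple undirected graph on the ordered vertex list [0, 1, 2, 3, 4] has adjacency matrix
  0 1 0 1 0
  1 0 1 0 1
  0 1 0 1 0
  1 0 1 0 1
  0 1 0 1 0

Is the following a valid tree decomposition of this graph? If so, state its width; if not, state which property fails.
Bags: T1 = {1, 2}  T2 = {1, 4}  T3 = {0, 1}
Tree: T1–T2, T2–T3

No — vertex 3 appears in no bag.

A tree decomposition must satisfy three properties: every vertex lies in some bag; for every edge, both endpoints lie together in some bag; and for every vertex, the bags containing it form a connected subtree. Here vertex 3 appears in no bag, so the decomposition is invalid.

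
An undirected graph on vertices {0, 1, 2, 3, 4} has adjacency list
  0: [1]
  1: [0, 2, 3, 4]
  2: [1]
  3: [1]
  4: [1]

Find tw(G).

1

A width-1 tree decomposition is:
Bags: B1 = {1, 4}  B2 = {1, 2}  B3 = {1, 3}  B4 = {0, 1}
Tree: B1–B2, B1–B3, B2–B4
Every bag has size at most 2, so the width is 2 − 1 = 1 and tw(G) ≤ 1. Since G has at least one edge (e.g. 1–4), it is not an edgeless graph, so tw(G) ≥ 1. The upper and lower bounds meet at 1, so that is the treewidth.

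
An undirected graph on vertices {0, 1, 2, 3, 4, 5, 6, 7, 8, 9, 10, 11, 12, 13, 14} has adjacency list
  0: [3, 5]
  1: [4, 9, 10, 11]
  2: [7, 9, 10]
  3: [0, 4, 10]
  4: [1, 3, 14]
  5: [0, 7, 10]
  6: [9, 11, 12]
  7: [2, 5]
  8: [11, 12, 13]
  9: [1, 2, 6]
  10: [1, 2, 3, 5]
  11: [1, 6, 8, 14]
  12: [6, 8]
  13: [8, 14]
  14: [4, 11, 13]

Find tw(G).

A width-3 tree decomposition is:
Bags: B1 = {8, 12, 13, 14}  B2 = {8, 11, 12, 14}  B3 = {6, 11, 12, 14}  B4 = {4, 6, 11, 14}  B5 = {1, 4, 6, 11}  B6 = {1, 4, 6, 9}  B7 = {1, 3, 4, 9}  B8 = {1, 3, 9, 10}  B9 = {2, 3, 9, 10}  B10 = {0, 2, 3, 10}  B11 = {0, 2, 5, 10}  B12 = {0, 2, 5, 7}
Tree: B1–B2, B2–B3, B3–B4, B4–B5, B5–B6, B6–B7, B7–B8, B8–B9, B9–B10, B10–B11, B11–B12
Every bag has size at most 4, so the width is 4 − 1 = 3 and tw(G) ≤ 3. For the lower bound: the 4 vertex sets {8,12,13}, {14}, {11}, {1,4,6,9} are disjoint, each induces a connected subgraph, and every pair is joined by at least one edge of G. Contracting each set to a single vertex therefore yields K_{4} as a minor, and since treewidth is minor-monotone, tw(G) ≥ tw(K_{4}) = 3. Combining the bounds, tw(G) = 3.

3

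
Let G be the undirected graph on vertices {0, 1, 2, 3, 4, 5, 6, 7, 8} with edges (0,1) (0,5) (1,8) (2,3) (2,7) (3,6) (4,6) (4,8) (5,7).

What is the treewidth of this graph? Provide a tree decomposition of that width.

Every bag has size at most 3, so the width is 3 − 1 = 2 and tw(G) ≤ 2. The edges 2–3–6–4–8–1–0–5–7–2 form a cycle, so G is not a tree and its treewidth is at least 2. Hence tw(G) = 2 exactly.

Treewidth 2.
One optimal decomposition is:
Bags: B1 = {2, 3, 6}  B2 = {2, 4, 6}  B3 = {2, 4, 8}  B4 = {1, 2, 8}  B5 = {0, 1, 2}  B6 = {0, 2, 5}  B7 = {2, 5, 7}
Tree: B1–B2, B2–B3, B3–B4, B4–B5, B5–B6, B6–B7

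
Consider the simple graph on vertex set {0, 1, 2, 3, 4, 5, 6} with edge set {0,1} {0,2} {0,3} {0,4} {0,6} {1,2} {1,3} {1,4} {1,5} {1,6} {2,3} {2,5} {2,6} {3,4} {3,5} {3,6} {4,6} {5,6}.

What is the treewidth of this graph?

A width-4 tree decomposition is:
Bags: B1 = {0, 1, 2, 3, 6}  B2 = {1, 2, 3, 5, 6}  B3 = {0, 1, 3, 4, 6}
Tree: B1–B2, B1–B3
The largest bag has 5 vertices, giving width 4; this decomposition certifies tw(G) ≤ 4. Conversely, {0, 1, 2, 3, 6} is a clique of size 5, and the vertices of any clique must share a bag in every tree decomposition; so some bag has ≥ 5 vertices and tw(G) ≥ 4. Hence tw(G) = 4 exactly.

4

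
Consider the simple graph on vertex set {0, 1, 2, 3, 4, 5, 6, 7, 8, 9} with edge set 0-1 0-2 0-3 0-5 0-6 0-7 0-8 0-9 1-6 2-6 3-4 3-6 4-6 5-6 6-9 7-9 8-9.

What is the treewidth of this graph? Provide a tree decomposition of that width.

Treewidth 2.
One optimal decomposition is:
Bags: B1 = {0, 3, 6}  B2 = {0, 2, 6}  B3 = {3, 4, 6}  B4 = {0, 6, 9}  B5 = {0, 5, 6}  B6 = {0, 7, 9}  B7 = {0, 8, 9}  B8 = {0, 1, 6}
Tree: B1–B2, B1–B3, B1–B4, B1–B5, B4–B6, B6–B7, B5–B8

Each bag holds 3 vertices, so the decomposition has width 2, which upper-bounds the treewidth. Conversely, {0, 8, 9} is a clique of size 3, and the vertices of any clique must share a bag in every tree decomposition; so some bag has ≥ 3 vertices and tw(G) ≥ 2. Hence tw(G) = 2 exactly.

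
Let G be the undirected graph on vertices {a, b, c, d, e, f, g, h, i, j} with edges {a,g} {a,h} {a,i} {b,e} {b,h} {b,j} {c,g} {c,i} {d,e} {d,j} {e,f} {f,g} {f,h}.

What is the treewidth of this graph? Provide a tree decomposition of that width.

Treewidth 2.
One optimal decomposition is:
Bags: B1 = {c, g, i}  B2 = {a, g, i}  B3 = {a, f, g}  B4 = {a, f, h}  B5 = {e, f, h}  B6 = {b, e, h}  B7 = {b, d, e}  B8 = {b, d, j}
Tree: B1–B2, B2–B3, B3–B4, B4–B5, B5–B6, B6–B7, B7–B8

Every bag has size at most 3, so the width is 3 − 1 = 2 and tw(G) ≤ 2. Since c–i–a–g–c is a cycle in G, G is not acyclic. Forests are exactly the graphs of treewidth ≤ 1, so tw(G) ≥ 2. Hence tw(G) = 2 exactly.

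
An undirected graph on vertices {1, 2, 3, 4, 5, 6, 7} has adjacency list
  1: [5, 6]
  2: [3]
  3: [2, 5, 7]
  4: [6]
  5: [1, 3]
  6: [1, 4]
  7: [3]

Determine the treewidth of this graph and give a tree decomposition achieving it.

Treewidth 1.
One such decomposition:
Bags: B1 = {1, 5}  B2 = {3, 5}  B3 = {3, 7}  B4 = {2, 3}  B5 = {1, 6}  B6 = {4, 6}
Tree: B1–B2, B2–B3, B2–B4, B1–B5, B5–B6

The largest bag has 2 vertices, giving width 1; this decomposition certifies tw(G) ≤ 1. G has an edge, so its treewidth is at least 1. The upper and lower bounds meet at 1, so that is the treewidth.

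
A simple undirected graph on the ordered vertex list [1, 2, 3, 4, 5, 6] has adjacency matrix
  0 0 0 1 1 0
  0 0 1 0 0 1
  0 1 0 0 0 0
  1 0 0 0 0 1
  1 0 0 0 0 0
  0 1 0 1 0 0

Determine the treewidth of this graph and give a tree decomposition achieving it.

Treewidth 1.
One such decomposition:
Bags: B1 = {1, 5}  B2 = {1, 4}  B3 = {4, 6}  B4 = {2, 6}  B5 = {2, 3}
Tree: B1–B2, B2–B3, B3–B4, B4–B5

Every bag has size at most 2, so the width is 2 − 1 = 1 and tw(G) ≤ 1. Any graph with an edge has treewidth ≥ 1, and G has the edge 5–1. Therefore the treewidth is 1.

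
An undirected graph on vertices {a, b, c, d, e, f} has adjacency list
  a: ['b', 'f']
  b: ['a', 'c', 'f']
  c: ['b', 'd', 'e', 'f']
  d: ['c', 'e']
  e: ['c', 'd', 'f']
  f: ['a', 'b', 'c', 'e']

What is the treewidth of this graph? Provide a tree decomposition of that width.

Every bag has size at most 3, so the width is 3 − 1 = 2 and tw(G) ≤ 2. Conversely, {c, d, e} is a clique of size 3, and the vertices of any clique must share a bag in every tree decomposition; so some bag has ≥ 3 vertices and tw(G) ≥ 2. Hence tw(G) = 2 exactly.

Treewidth 2.
Bags: B1 = {a, b, f}  B2 = {b, c, f}  B3 = {c, e, f}  B4 = {c, d, e}
Tree: B1–B2, B2–B3, B3–B4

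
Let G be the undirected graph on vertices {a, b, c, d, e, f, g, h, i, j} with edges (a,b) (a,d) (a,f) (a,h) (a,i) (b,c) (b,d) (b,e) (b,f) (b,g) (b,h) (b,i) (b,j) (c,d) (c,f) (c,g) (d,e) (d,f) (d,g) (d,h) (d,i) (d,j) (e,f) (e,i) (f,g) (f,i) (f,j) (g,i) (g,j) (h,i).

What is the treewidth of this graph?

4

A width-4 tree decomposition is:
Bags: B1 = {a, b, d, h, i}  B2 = {a, b, d, f, i}  B3 = {b, d, f, g, i}  B4 = {b, d, f, g, j}  B5 = {b, d, e, f, i}  B6 = {b, c, d, f, g}
Tree: B1–B2, B2–B3, B3–B4, B2–B5, B3–B6
The largest bag has 5 vertices, giving width 4; this decomposition certifies tw(G) ≤ 4. On the other hand G contains the 5-clique {a, b, d, h, i}. A clique must lie in a single bag of any decomposition, so no decomposition can have width below 4. The upper and lower bounds meet at 4, so that is the treewidth.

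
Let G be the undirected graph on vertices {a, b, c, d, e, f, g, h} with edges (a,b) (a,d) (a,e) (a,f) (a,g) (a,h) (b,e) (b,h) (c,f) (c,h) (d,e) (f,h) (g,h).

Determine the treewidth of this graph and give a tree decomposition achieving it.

Treewidth 2.
One such decomposition:
Bags: B1 = {a, b, h}  B2 = {a, g, h}  B3 = {a, b, e}  B4 = {a, f, h}  B5 = {a, d, e}  B6 = {c, f, h}
Tree: B1–B2, B1–B3, B2–B4, B3–B5, B4–B6

Every bag has size at most 3, so the width is 3 − 1 = 2 and tw(G) ≤ 2. For the lower bound, the 3 vertices {c, f, h} are pairwise adjacent, and any tree decomposition puts a clique entirely inside one bag — forcing width ≥ 2. Combining the bounds, tw(G) = 2.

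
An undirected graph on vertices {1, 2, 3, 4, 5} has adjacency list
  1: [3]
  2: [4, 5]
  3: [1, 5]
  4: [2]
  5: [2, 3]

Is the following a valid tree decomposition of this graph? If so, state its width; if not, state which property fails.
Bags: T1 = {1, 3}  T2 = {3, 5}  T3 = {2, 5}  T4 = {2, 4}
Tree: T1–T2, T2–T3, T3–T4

Vertex coverage: the bags together contain {1, 2, 3, 4, 5}, the full vertex set. Edge coverage: each edge of G has both endpoints in at least one bag. Running intersection: for every vertex, the bags containing it form a connected subtree. All three properties hold, so this is a valid tree decomposition of width max|bag| − 1 = 1, and hence tw(G) ≤ 1.

Yes; width 1.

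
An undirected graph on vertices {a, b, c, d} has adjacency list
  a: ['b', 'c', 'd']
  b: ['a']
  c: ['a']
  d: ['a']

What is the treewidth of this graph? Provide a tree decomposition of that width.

Treewidth 1.
One such decomposition:
Bags: B1 = {a, d}  B2 = {a, b}  B3 = {a, c}
Tree: B1–B2, B1–B3

The largest bag has 2 vertices, giving width 1; this decomposition certifies tw(G) ≤ 1. Since G has at least one edge (e.g. d–a), it is not an edgeless graph, so tw(G) ≥ 1. The upper and lower bounds meet at 1, so that is the treewidth.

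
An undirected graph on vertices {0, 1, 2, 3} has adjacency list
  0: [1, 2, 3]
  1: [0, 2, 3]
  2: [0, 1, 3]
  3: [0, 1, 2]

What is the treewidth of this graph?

A width-3 tree decomposition is:
Bags: B1 = {0, 1, 2, 3}
Tree: (single bag)
With just one bag of size 4, the width is 4 − 1 = 3, so tw(G) ≤ 3. Conversely, {0, 1, 2, 3} is a clique of size 4, and the vertices of any clique must share a bag in every tree decomposition; so some bag has ≥ 4 vertices and tw(G) ≥ 3. The upper and lower bounds meet at 3, so that is the treewidth.

3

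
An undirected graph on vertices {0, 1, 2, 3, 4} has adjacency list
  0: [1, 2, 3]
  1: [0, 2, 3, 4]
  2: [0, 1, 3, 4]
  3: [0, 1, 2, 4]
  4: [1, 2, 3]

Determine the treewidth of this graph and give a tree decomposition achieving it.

Treewidth 3.
Bags: B1 = {1, 2, 3, 4}  B2 = {0, 1, 2, 3}
Tree: B1–B2

Every bag has size at most 4, so the width is 4 − 1 = 3 and tw(G) ≤ 3. Conversely, {0, 1, 2, 3} is a clique of size 4, and the vertices of any clique must share a bag in every tree decomposition; so some bag has ≥ 4 vertices and tw(G) ≥ 3. Therefore the treewidth is 3.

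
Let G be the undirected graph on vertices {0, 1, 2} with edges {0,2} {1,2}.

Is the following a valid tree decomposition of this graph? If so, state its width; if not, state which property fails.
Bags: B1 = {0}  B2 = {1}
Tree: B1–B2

A tree decomposition must satisfy three properties: every vertex lies in some bag; for every edge, both endpoints lie together in some bag; and for every vertex, the bags containing it form a connected subtree. Here vertex 2 appears in no bag, so the decomposition is invalid.

No — vertex 2 appears in no bag.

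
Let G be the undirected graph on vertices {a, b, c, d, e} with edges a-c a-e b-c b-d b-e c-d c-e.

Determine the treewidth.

A width-2 tree decomposition is:
Bags: B1 = {b, c, e}  B2 = {a, c, e}  B3 = {b, c, d}
Tree: B1–B2, B1–B3
The largest bag has 3 vertices, giving width 2; this decomposition certifies tw(G) ≤ 2. Conversely, {b, c, d} is a clique of size 3, and the vertices of any clique must share a bag in every tree decomposition; so some bag has ≥ 3 vertices and tw(G) ≥ 2. Combining the bounds, tw(G) = 2.

2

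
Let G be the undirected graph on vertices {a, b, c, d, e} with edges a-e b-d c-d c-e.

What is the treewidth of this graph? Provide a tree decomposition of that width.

Every bag has size at most 2, so the width is 2 − 1 = 1 and tw(G) ≤ 1. Any graph with an edge has treewidth ≥ 1, and G has the edge a–e. Therefore the treewidth is 1.

Treewidth 1.
Bags: B1 = {a, e}  B2 = {c, e}  B3 = {c, d}  B4 = {b, d}
Tree: B1–B2, B2–B3, B3–B4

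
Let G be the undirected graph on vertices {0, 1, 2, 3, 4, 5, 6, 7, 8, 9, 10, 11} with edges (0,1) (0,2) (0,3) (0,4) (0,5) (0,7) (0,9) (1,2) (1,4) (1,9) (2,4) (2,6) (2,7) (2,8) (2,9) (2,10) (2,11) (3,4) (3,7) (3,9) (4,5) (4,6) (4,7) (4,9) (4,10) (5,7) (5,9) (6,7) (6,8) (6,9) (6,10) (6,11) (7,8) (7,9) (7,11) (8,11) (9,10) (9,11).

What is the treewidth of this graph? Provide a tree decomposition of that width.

Treewidth 4.
One optimal decomposition is:
Bags: B1 = {0, 2, 4, 7, 9}  B2 = {2, 4, 6, 7, 9}  B3 = {0, 4, 5, 7, 9}  B4 = {0, 1, 2, 4, 9}  B5 = {0, 3, 4, 7, 9}  B6 = {2, 6, 7, 9, 11}  B7 = {2, 4, 6, 9, 10}  B8 = {2, 6, 7, 8, 11}
Tree: B1–B2, B1–B3, B1–B4, B1–B5, B2–B6, B2–B7, B6–B8

The largest bag has 5 vertices, giving width 4; this decomposition certifies tw(G) ≤ 4. For the lower bound, the 5 vertices {2, 6, 7, 8, 11} are pairwise adjacent, and any tree decomposition puts a clique entirely inside one bag — forcing width ≥ 4. Hence tw(G) = 4 exactly.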